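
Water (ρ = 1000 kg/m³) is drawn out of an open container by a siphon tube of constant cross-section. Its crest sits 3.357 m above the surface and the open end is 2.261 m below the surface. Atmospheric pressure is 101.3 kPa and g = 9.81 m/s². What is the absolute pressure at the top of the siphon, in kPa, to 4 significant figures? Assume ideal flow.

From the surface to the outlet (both open to atmosphere, surface at rest): v = √(2g·h_out) = √(2·9.81·2.261) = 6.660 m/s.
The bore is uniform, so the speed at the crest is the same v. Bernoulli surface→crest: P_atm = P_top + ½ρv² + ρg·h_top.
P_top = 101300 − ½·1000·6.660² − 1000·9.81·3.357 = 46190 Pa.

P_top ≈ 46.19 kPa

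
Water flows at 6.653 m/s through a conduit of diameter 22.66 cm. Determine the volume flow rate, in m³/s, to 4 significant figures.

Q = A·v = 0.04033 m² × 6.653 m/s = 0.2683 m³/s.

0.2683 m³/s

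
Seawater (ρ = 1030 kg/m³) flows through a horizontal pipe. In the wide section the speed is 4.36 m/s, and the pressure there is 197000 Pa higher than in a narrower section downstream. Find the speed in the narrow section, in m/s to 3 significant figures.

v₂ ≈ 20.0 m/s

With h₁ = h₂, rearranging Bernoulli gives v₂ = √(v₁² + 2ΔP/ρ).
v₂ = √(4.36² + 2·197000/1030) = √(19.0 + 383) = 20.0 m/s.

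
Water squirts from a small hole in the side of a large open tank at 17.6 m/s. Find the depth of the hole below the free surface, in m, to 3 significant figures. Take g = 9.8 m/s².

For a small hole in a large open tank, ½v² = gh, giving h = v²/(2g).
h = 17.6²/(2·9.8) = 310/19.60 = 15.8 m.

15.8 m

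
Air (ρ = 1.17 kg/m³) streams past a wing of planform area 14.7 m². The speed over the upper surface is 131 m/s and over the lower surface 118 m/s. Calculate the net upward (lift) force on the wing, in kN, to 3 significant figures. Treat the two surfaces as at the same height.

The faster flow above has the lower pressure; Bernoulli (same height) gives ΔP = ½ρ(v_up² − v_low²).
ΔP = ½·1.17·(131² − 118²) = 1890 Pa.
Lift = ΔP · A = 1890 × 14.7 = 27800 N.

F = 27.8 kN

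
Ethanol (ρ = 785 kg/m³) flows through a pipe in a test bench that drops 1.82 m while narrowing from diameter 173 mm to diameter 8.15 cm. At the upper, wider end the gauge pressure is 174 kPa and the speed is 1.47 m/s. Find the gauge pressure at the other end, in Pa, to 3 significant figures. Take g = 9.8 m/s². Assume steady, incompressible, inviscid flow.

P₂ ≈ 172000 Pa

The volume flow rate is constant, so v₂ = (A₁/A₂)v₁ = (235/52.2)·1.47 = 6.62 m/s.
Energy conservation along the streamline gives P₂ = P₁ − ½ρ(v₂² − v₁²) − ρg(h₂ − h₁).
P₂ = 174000 + ½·785·(1.47² − 6.62²) − 785·9.8·(−1.82) = 174000 + (-16400) − (-14000) = 172000 Pa.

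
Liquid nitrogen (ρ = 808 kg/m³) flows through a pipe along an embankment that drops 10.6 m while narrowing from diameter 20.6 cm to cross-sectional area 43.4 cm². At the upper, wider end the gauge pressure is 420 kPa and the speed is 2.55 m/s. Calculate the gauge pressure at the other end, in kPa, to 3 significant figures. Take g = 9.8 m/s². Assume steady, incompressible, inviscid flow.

352 kPa

The volume flow rate is constant, so v₂ = (A₁/A₂)v₁ = (333/43.4)·2.55 = 19.6 m/s.
Bernoulli: P₁ + ½ρv₁² + ρg h₁ = P₂ + ½ρv₂² + ρg h₂, so P₂ = P₁ + ½ρ(v₁² − v₂²) − ρg(h₂ − h₁).
P₂ = 420000 + ½·808·(2.55² − 19.6²) − 808·9.8·(−10.6) = 420000 + (-152000) − (-83900) = 352000 Pa.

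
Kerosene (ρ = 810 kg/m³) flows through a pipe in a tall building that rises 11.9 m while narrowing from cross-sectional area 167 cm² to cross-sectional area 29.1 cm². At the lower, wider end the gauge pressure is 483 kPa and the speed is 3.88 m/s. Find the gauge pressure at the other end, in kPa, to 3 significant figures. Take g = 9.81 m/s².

194 kPa

Continuity gives A₁v₁ = A₂v₂, so v₂ = (167 cm²)/(29.1 cm²) × 3.88 m/s = 22.3 m/s.
Bernoulli: P₁ + ½ρv₁² + ρg h₁ = P₂ + ½ρv₂² + ρg h₂, so P₂ = P₁ + ½ρ(v₁² − v₂²) − ρg(h₂ − h₁).
P₂ = 483000 + ½·810·(3.88² − 22.3²) − 810·9.81·(+11.9) = 483000 + (-195000) − (94600) = 194000 Pa.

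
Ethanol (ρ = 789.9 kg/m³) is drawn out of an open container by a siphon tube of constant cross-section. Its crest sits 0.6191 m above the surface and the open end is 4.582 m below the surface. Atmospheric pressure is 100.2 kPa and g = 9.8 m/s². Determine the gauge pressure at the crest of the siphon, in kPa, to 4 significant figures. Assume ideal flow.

-40.26 kPa

From the surface to the outlet (both open to atmosphere, surface at rest): v = √(2g·h_out) = √(2·9.8·4.582) = 9.477 m/s.
The bore is uniform, so the speed at the crest is the same v. Bernoulli surface→crest: P_atm = P_top + ½ρv² + ρg·h_top.
P_top = 100200 − ½·789.9·9.477² − 789.9·9.8·0.6191 = 59940 Pa. So P_gauge = P_top − P_atm = -40260 Pa.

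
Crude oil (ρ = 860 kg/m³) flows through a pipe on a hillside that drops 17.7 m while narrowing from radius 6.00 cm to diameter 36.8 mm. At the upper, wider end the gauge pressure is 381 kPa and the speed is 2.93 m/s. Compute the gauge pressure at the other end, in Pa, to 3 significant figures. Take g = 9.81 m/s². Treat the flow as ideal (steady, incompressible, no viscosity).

The volume flow rate is constant, so v₂ = (A₁/A₂)v₁ = (113/10.6)·2.93 = 31.2 m/s.
Applying Bernoulli between the two ends and solving for P₂: P₂ = P₁ + ½ρ(v₁² − v₂²) − ρgΔh.
P₂ = 381000 + ½·860·(2.93² − 31.2²) − 860·9.81·(−17.7) = 381000 + (-414000) − (-149000) = 117000 Pa.

P₂ ≈ 117000 Pa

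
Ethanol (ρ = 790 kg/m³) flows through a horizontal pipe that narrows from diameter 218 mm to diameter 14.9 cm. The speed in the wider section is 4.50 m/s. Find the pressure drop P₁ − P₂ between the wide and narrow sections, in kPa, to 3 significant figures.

ΔP ≈ 28.7 kPa

Mass conservation (A₁v₁ = A₂v₂) gives v₂ = 4.50 × 373/174 = 9.63 m/s.
Bernoulli (h₁ = h₂): P₁ − P₂ = ½ρ(v₂² − v₁²).
P₁ − P₂ = ½·790·(9.63² − 4.50²) = ½·790·72.5 = 28700 Pa.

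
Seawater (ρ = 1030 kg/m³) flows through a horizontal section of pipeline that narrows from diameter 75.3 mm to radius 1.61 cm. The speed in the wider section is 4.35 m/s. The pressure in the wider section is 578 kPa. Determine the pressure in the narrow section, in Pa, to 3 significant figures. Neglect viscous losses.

The volume flow rate is constant, so v₂ = (A₁/A₂)v₁ = (44.5/8.14)·4.35 = 23.8 m/s.
Along the horizontal streamline, P + ½ρv² is constant.
P₂ = P₁ − ½ρ(v₂² − v₁²) = 578000 − ½·1030·(23.8² − 4.35²) = 578000 − 282000 = 296000 Pa.

P₂ = 296000 Pa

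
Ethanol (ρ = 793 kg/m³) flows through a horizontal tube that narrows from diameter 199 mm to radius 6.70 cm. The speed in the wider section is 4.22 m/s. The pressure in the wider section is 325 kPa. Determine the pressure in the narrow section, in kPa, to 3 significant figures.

By continuity, v₂ = v₁·A₁/A₂ = 4.22·(311/141) = 9.31 m/s.
Along the horizontal streamline, P + ½ρv² is constant.
P₂ = P₁ − ½ρ(v₂² − v₁²) = 325000 − ½·793·(9.31² − 4.22²) = 325000 − 27300 = 298000 Pa.

298 kPa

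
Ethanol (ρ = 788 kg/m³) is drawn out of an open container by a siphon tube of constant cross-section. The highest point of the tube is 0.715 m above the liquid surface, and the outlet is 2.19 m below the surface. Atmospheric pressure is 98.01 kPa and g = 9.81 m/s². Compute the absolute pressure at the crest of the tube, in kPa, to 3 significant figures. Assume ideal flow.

P_top = 75.6 kPa

The outlet speed comes from Torricelli: v = √(2g·2.19) = 6.55 m/s.
With constant cross-section the crest speed equals v; applying Bernoulli from the surface up to the crest, P_top = P_atm − ½ρv² − ρg·h_top.
P_top = 98010 − ½·788·6.55² − 788·9.81·0.715 = 75600 Pa.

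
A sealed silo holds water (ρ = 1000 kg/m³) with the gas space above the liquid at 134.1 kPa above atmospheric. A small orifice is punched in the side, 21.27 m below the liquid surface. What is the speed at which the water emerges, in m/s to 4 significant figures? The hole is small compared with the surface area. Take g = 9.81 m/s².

v ≈ 26.18 m/s

Take point 1 at the surface (v₁ ≈ 0) and point 2 at the hole (at atmospheric pressure). Bernoulli: P₁ + ρg h = P_atm + ½ρv₂².
With P₁ − P_atm = 134100 Pa, v₂ = √(2gh + 2ΔP/ρ) = √(2·9.81·21.27 + 2·134100/1000) = 26.18 m/s.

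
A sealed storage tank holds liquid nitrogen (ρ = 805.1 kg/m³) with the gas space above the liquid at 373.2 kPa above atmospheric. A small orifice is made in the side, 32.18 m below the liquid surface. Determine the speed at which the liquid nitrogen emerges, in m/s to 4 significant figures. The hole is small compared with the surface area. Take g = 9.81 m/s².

39.48 m/s

Take point 1 at the surface (v₁ ≈ 0) and point 2 at the hole (at atmospheric pressure). Bernoulli: P₁ + ρg h = P_atm + ½ρv₂².
With P₁ − P_atm = 373200 Pa, v₂ = √(2gh + 2ΔP/ρ) = √(2·9.81·32.18 + 2·373200/805.1) = 39.48 m/s.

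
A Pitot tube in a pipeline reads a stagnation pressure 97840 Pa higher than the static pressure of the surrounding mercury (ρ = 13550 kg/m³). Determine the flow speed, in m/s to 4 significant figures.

At the stagnation point the flow is brought to rest, so Bernoulli gives P_stag − P_static = ½ρv².
v = √(2ΔP/ρ) = √(2·97840/13550) = 3.800 m/s.

v = 3.800 m/s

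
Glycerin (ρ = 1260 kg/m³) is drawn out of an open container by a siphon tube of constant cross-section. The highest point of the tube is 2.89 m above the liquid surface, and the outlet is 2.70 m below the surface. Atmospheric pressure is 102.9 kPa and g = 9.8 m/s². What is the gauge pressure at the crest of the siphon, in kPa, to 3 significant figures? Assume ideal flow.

-69.0 kPa

From the surface to the outlet (both open to atmosphere, surface at rest): v = √(2g·h_out) = √(2·9.8·2.70) = 7.27 m/s.
The bore is uniform, so the speed at the crest is the same v. Bernoulli surface→crest: P_atm = P_top + ½ρv² + ρg·h_top.
P_top = 102900 − ½·1260·7.27² − 1260·9.8·2.89 = 33900 Pa. So P_gauge = P_top − P_atm = -69000 Pa.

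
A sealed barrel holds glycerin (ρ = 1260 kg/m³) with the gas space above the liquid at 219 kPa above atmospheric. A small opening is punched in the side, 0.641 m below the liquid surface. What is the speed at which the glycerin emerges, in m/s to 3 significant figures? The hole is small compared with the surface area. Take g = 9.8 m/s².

v ≈ 19.0 m/s

Take point 1 at the surface (v₁ ≈ 0) and point 2 at the hole (at atmospheric pressure). Bernoulli: P₁ + ρg h = P_atm + ½ρv₂².
With P₁ − P_atm = 219000 Pa, v₂ = √(2gh + 2ΔP/ρ) = √(2·9.8·0.641 + 2·219000/1260) = 19.0 m/s.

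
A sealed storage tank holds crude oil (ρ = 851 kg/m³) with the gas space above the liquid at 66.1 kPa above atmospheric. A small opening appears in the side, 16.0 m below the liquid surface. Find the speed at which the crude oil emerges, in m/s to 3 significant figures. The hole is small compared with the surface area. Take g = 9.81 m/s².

21.7 m/s

Take point 1 at the surface (v₁ ≈ 0) and point 2 at the hole (at atmospheric pressure). Bernoulli: P₁ + ρg h = P_atm + ½ρv₂².
With P₁ − P_atm = 66100 Pa, v₂ = √(2gh + 2ΔP/ρ) = √(2·9.81·16.0 + 2·66100/851) = 21.7 m/s.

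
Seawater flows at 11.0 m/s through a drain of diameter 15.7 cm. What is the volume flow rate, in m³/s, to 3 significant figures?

Q = A·v = 0.0194 m² × 11.0 m/s = 0.213 m³/s.

Q = 0.213 m³/s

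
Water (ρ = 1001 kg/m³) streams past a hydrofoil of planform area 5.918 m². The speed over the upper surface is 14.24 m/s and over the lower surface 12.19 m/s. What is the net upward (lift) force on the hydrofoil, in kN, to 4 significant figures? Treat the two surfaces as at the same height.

The faster flow above has the lower pressure; Bernoulli (same height) gives ΔP = ½ρ(v_up² − v_low²).
ΔP = ½·1001·(14.24² − 12.19²) = 27120 Pa.
Lift = ΔP · A = 27120 × 5.918 = 160500 N.

F ≈ 160.5 kN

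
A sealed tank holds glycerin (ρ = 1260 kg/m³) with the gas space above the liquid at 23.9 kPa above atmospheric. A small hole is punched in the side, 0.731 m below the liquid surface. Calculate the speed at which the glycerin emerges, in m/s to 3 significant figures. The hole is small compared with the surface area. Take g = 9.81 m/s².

Take point 1 at the surface (v₁ ≈ 0) and point 2 at the hole (at atmospheric pressure). Bernoulli: P₁ + ρg h = P_atm + ½ρv₂².
With P₁ − P_atm = 23900 Pa, v₂ = √(2gh + 2ΔP/ρ) = √(2·9.81·0.731 + 2·23900/1260) = 7.23 m/s.

v = 7.23 m/s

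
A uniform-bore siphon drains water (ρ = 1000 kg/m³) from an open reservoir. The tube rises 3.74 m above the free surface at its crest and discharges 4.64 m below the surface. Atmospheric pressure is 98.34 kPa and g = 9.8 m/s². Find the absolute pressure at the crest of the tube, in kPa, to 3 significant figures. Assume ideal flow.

Bernoulli surface→outlet gives ½v² = g·h_out, so v = √(2·9.8·4.64) = 9.54 m/s.
Continuity keeps v the same throughout the tube; from surface to crest, P_atm + 0 = P_top + ½ρv² + ρg·h_top.
P_top = 98340 − ½·1000·9.54² − 1000·9.8·3.74 = 16200 Pa.

P_top ≈ 16.2 kPa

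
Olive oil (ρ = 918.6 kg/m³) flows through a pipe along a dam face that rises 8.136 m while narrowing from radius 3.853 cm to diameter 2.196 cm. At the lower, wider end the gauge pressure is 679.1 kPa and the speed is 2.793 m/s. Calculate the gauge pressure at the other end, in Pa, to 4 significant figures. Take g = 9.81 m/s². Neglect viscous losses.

Continuity gives A₁v₁ = A₂v₂, so v₂ = (46.64 cm²)/(3.788 cm²) × 2.793 m/s = 34.39 m/s.
Applying Bernoulli between the two ends and solving for P₂: P₂ = P₁ + ½ρ(v₁² − v₂²) − ρgΔh.
P₂ = 679100 + ½·918.6·(2.793² − 34.39²) − 918.6·9.81·(+8.136) = 679100 + (-539700) − (73320) = 66080 Pa.

66080 Pa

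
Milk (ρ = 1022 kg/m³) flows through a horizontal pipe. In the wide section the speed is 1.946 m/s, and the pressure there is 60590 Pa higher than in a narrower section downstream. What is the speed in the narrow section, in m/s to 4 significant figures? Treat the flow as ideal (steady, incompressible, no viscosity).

v₂ ≈ 11.06 m/s

Horizontal Bernoulli: P₁ + ½ρv₁² = P₂ + ½ρv₂², so v₂² = v₁² + 2(P₁ − P₂)/ρ.
v₂ = √(1.946² + 2·60590/1022) = √(3.787 + 118.6) = 11.06 m/s.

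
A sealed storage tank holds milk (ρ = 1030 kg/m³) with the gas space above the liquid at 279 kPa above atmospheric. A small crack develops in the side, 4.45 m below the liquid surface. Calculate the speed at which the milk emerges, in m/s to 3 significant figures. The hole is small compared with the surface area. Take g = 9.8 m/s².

25.1 m/s

Take point 1 at the surface (v₁ ≈ 0) and point 2 at the hole (at atmospheric pressure). Bernoulli: P₁ + ρg h = P_atm + ½ρv₂².
With P₁ − P_atm = 279000 Pa, v₂ = √(2gh + 2ΔP/ρ) = √(2·9.8·4.45 + 2·279000/1030) = 25.1 m/s.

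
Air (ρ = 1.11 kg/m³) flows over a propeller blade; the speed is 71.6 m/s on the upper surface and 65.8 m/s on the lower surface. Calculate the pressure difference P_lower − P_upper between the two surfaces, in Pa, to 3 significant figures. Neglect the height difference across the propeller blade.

ΔP ≈ 442 Pa

The pressure is lower where the speed is higher: ΔP = ½ρ(v_up² − v_low²).
ΔP = ½·1.11·(71.6² − 65.8²) = 442 Pa.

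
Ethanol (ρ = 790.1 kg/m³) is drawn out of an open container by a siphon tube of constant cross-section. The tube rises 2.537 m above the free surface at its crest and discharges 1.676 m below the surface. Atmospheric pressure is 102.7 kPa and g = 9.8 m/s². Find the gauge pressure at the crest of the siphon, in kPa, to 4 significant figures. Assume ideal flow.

Bernoulli surface→outlet gives ½v² = g·h_out, so v = √(2·9.8·1.676) = 5.731 m/s.
Continuity keeps v the same throughout the tube; from surface to crest, P_atm + 0 = P_top + ½ρv² + ρg·h_top.
P_top = 102700 − ½·790.1·5.731² − 790.1·9.8·2.537 = 70080 Pa. So P_gauge = P_top − P_atm = -32620 Pa.

-32.62 kPa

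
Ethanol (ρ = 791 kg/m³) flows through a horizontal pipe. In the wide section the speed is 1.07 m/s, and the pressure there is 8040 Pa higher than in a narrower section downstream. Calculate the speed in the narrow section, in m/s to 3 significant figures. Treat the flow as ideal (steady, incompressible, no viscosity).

v₂ = 4.63 m/s

Along the level pipe P + ½ρv² is conserved, hence v₂² = v₁² + 2(P₁ − P₂)/ρ.
v₂ = √(1.07² + 2·8040/791) = √(1.14 + 20.3) = 4.63 m/s.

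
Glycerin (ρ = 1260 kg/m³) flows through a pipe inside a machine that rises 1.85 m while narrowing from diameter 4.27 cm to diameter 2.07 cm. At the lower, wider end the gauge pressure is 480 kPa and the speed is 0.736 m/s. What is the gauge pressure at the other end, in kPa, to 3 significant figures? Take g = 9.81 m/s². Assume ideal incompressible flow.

P₂ ≈ 451 kPa

Mass conservation (A₁v₁ = A₂v₂) gives v₂ = 0.736 × 14.3/3.37 = 3.13 m/s.
Energy conservation along the streamline gives P₂ = P₁ − ½ρ(v₂² − v₁²) − ρg(h₂ − h₁).
P₂ = 480000 + ½·1260·(0.736² − 3.13²) − 1260·9.81·(+1.85) = 480000 + (-5840) − (22900) = 451000 Pa.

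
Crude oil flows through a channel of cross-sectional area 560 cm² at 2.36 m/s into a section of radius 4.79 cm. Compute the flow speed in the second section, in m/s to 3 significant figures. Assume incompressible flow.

18.3 m/s

Continuity gives A₁v₁ = A₂v₂, so v₂ = (560 cm²)/(72.1 cm²) × 2.36 m/s = 18.3 m/s.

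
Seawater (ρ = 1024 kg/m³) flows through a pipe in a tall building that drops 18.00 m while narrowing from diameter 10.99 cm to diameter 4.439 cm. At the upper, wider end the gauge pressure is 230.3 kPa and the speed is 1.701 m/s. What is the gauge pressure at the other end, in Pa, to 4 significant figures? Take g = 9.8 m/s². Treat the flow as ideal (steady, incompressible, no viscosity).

By continuity, v₂ = v₁·A₁/A₂ = 1.701·(94.86/15.48) = 10.43 m/s.
Energy conservation along the streamline gives P₂ = P₁ − ½ρ(v₂² − v₁²) − ρg(h₂ − h₁).
P₂ = 230300 + ½·1024·(1.701² − 10.43²) − 1024·9.8·(−18.00) = 230300 + (-54180) − (-180600) = 356800 Pa.

356800 Pa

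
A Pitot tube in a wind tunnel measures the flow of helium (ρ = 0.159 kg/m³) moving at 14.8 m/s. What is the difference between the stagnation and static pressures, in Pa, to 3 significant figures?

Bernoulli between the free stream and the stagnation point: ½ρv² = P_stag − P_static.
ΔP = ½·0.159·14.8² = 17.4 Pa.

17.4 Pa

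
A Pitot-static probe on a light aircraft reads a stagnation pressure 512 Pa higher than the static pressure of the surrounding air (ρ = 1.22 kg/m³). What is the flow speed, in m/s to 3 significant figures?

The dynamic pressure equals the rise in static pressure at the stagnation point: ΔP = ½ρv².
v = √(2ΔP/ρ) = √(2·512/1.22) = 29.0 m/s.

29.0 m/s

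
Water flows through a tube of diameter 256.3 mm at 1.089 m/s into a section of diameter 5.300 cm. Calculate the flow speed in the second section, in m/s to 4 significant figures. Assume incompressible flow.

The volume flow rate is constant, so v₂ = (A₁/A₂)v₁ = (515.9/22.06)·1.089 = 25.47 m/s.

v₂ ≈ 25.47 m/s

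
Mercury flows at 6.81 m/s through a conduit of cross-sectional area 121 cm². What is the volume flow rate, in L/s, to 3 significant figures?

Q = 82.4 L/s

Q = A·v = 0.0121 m² × 6.81 m/s = 0.0824 m³/s.
Converting: 0.0824 m³/s × 1000 = 82.4 L/s.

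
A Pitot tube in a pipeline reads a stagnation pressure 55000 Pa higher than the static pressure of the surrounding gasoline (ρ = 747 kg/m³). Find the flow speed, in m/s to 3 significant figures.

12.1 m/s

Bernoulli between the free stream and the stagnation point: ½ρv² = P_stag − P_static.
v = √(2ΔP/ρ) = √(2·55000/747) = 12.1 m/s.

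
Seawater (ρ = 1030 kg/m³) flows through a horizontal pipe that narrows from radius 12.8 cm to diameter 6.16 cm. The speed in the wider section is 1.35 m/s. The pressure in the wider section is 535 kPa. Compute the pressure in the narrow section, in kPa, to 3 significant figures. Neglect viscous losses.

P₂ ≈ 256 kPa

The volume flow rate is constant, so v₂ = (A₁/A₂)v₁ = (515/29.8)·1.35 = 23.3 m/s.
Along the horizontal streamline, P + ½ρv² is constant.
P₂ = P₁ − ½ρ(v₂² − v₁²) = 535000 − ½·1030·(23.3² − 1.35²) = 535000 − 279000 = 256000 Pa.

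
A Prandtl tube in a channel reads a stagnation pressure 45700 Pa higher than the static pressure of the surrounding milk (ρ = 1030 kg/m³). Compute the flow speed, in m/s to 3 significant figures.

v = 9.42 m/s

Bernoulli between the free stream and the stagnation point: ½ρv² = P_stag − P_static.
v = √(2ΔP/ρ) = √(2·45700/1030) = 9.42 m/s.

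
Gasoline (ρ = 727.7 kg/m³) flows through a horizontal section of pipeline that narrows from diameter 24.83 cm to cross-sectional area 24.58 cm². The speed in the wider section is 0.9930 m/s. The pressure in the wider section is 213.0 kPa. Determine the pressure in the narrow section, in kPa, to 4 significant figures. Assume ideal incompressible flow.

Continuity gives A₁v₁ = A₂v₂, so v₂ = (484.2 cm²)/(24.58 cm²) × 0.9930 m/s = 19.56 m/s.
The pipe is horizontal, so Bernoulli reduces to P₁ + ½ρv₁² = P₂ + ½ρv₂².
P₂ = P₁ − ½ρ(v₂² − v₁²) = 213000 − ½·727.7·(19.56² − 0.9930²) = 213000 − 138900 = 74130 Pa.

P₂ = 74.13 kPa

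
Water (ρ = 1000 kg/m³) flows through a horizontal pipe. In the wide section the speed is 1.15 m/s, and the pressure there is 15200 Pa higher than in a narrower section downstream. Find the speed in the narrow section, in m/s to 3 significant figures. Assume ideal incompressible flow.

Horizontal Bernoulli: P₁ + ½ρv₁² = P₂ + ½ρv₂², so v₂² = v₁² + 2(P₁ − P₂)/ρ.
v₂ = √(1.15² + 2·15200/1000) = √(1.32 + 30.4) = 5.63 m/s.

5.63 m/s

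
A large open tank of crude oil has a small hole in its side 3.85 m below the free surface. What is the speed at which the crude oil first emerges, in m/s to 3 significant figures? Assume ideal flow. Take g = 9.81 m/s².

v = 8.69 m/s

With the surface at rest and both surface and jet at atmospheric pressure, Bernoulli gives ρg h = ½ρv², so v = √(2gh) = √(2·9.81·3.85) = 8.69 m/s.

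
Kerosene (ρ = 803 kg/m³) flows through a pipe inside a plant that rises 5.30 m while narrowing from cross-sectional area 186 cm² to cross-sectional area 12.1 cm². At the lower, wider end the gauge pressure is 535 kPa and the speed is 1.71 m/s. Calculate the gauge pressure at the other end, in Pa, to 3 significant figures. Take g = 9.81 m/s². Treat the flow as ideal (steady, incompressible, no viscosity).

Continuity gives A₁v₁ = A₂v₂, so v₂ = (186 cm²)/(12.1 cm²) × 1.71 m/s = 26.3 m/s.
Energy conservation along the streamline gives P₂ = P₁ − ½ρ(v₂² − v₁²) − ρg(h₂ − h₁).
P₂ = 535000 + ½·803·(1.71² − 26.3²) − 803·9.81·(+5.30) = 535000 + (-276000) − (41800) = 217000 Pa.

P₂ = 217000 Pa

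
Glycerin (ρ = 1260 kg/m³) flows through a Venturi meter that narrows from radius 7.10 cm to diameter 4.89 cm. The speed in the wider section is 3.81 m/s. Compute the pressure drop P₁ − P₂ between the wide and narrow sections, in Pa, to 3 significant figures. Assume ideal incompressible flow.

ΔP = 641000 Pa

Mass conservation (A₁v₁ = A₂v₂) gives v₂ = 3.81 × 158/18.8 = 32.1 m/s.
The pipe is horizontal, so Bernoulli reduces to P₁ + ½ρv₁² = P₂ + ½ρv₂².
P₁ − P₂ = ½·1260·(32.1² − 3.81²) = ½·1260·1020 = 641000 Pa.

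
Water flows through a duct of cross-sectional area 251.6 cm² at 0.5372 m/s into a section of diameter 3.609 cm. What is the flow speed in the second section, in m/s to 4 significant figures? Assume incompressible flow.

v₂ ≈ 13.21 m/s

The volume flow rate is constant, so v₂ = (A₁/A₂)v₁ = (251.6/10.23)·0.5372 = 13.21 m/s.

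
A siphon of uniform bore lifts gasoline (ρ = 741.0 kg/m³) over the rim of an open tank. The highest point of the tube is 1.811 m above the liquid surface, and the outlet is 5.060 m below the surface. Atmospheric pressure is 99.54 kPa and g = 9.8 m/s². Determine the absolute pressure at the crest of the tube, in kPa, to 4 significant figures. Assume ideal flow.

P_top ≈ 49.64 kPa

The outlet speed comes from Torricelli: v = √(2g·5.060) = 9.959 m/s.
Continuity keeps v the same throughout the tube; from surface to crest, P_atm + 0 = P_top + ½ρv² + ρg·h_top.
P_top = 99540 − ½·741.0·9.959² − 741.0·9.8·1.811 = 49640 Pa.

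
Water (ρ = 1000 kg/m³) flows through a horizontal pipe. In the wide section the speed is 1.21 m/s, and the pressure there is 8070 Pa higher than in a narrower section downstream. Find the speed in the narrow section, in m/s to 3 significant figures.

4.20 m/s

Along the level pipe P + ½ρv² is conserved, hence v₂² = v₁² + 2(P₁ − P₂)/ρ.
v₂ = √(1.21² + 2·8070/1000) = √(1.46 + 16.1) = 4.20 m/s.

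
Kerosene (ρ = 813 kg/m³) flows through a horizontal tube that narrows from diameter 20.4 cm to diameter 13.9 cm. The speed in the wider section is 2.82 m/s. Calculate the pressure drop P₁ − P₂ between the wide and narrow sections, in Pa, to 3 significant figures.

The volume flow rate is constant, so v₂ = (A₁/A₂)v₁ = (327/152)·2.82 = 6.07 m/s.
Along the horizontal streamline, P + ½ρv² is constant.
P₁ − P₂ = ½·813·(6.07² − 2.82²) = ½·813·28.9 = 11800 Pa.

ΔP ≈ 11800 Pa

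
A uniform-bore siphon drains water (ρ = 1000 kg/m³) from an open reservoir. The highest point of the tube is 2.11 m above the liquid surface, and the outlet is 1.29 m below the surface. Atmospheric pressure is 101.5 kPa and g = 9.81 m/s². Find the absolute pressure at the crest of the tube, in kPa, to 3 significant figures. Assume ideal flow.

Bernoulli surface→outlet gives ½v² = g·h_out, so v = √(2·9.81·1.29) = 5.03 m/s.
Continuity keeps v the same throughout the tube; from surface to crest, P_atm + 0 = P_top + ½ρv² + ρg·h_top.
P_top = 101500 − ½·1000·5.03² − 1000·9.81·2.11 = 68100 Pa.

P_top = 68.1 kPa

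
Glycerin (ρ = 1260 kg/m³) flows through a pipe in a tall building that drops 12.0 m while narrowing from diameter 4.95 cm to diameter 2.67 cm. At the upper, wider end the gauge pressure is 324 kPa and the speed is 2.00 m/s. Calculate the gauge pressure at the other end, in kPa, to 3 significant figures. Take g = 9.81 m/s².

445 kPa

Mass conservation (A₁v₁ = A₂v₂) gives v₂ = 2.00 × 19.2/5.60 = 6.87 m/s.
Bernoulli: P₁ + ½ρv₁² + ρg h₁ = P₂ + ½ρv₂² + ρg h₂, so P₂ = P₁ + ½ρ(v₁² − v₂²) − ρg(h₂ − h₁).
P₂ = 324000 + ½·1260·(2.00² − 6.87²) − 1260·9.81·(−12.0) = 324000 + (-27200) − (-148000) = 445000 Pa.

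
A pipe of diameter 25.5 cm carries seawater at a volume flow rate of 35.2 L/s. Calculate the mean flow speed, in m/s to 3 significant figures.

Q = 35.2 L/s = 0.0352 m³/s.
v = Q/A = 0.0352 / 0.0511 = 0.689 m/s.

v ≈ 0.689 m/s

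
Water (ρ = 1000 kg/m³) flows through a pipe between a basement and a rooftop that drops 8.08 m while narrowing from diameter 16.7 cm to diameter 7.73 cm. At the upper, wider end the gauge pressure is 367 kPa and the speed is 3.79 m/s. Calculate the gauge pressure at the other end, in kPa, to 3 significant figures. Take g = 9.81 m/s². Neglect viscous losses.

P₂ ≈ 297 kPa

By continuity, v₂ = v₁·A₁/A₂ = 3.79·(219/46.9) = 17.7 m/s.
Energy conservation along the streamline gives P₂ = P₁ − ½ρ(v₂² − v₁²) − ρg(h₂ − h₁).
P₂ = 367000 + ½·1000·(3.79² − 17.7²) − 1000·9.81·(−8.08) = 367000 + (-149000) − (-79300) = 297000 Pa.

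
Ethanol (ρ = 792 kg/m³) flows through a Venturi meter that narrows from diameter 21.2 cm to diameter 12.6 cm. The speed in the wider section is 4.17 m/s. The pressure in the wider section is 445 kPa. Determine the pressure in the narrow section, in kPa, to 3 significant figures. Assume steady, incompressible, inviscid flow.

P₂ ≈ 397 kPa

By continuity, v₂ = v₁·A₁/A₂ = 4.17·(353/125) = 11.8 m/s.
Bernoulli (h₁ = h₂): P₁ − P₂ = ½ρ(v₂² − v₁²).
P₂ = P₁ − ½ρ(v₂² − v₁²) = 445000 − ½·792·(11.8² − 4.17²) = 445000 − 48300 = 397000 Pa.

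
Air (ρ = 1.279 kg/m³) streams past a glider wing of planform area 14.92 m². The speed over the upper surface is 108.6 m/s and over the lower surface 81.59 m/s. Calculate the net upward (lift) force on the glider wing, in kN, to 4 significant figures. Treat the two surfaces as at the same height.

The faster flow above has the lower pressure; Bernoulli (same height) gives ΔP = ½ρ(v_up² − v_low²).
ΔP = ½·1.279·(108.6² − 81.59²) = 3285 Pa.
Lift = ΔP · A = 3285 × 14.92 = 49010 N.

F ≈ 49.01 kN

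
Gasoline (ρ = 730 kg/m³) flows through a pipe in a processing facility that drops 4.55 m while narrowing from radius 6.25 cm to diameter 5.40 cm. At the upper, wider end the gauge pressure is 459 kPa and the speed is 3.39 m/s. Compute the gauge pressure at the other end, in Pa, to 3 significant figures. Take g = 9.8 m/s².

Continuity gives A₁v₁ = A₂v₂, so v₂ = (123 cm²)/(22.9 cm²) × 3.39 m/s = 18.2 m/s.
Applying Bernoulli between the two ends and solving for P₂: P₂ = P₁ + ½ρ(v₁² − v₂²) − ρgΔh.
P₂ = 459000 + ½·730·(3.39² − 18.2²) − 730·9.8·(−4.55) = 459000 + (-116000) − (-32600) = 375000 Pa.

P₂ = 375000 Pa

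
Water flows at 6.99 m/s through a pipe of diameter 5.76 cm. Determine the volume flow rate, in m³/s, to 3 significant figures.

Q ≈ 0.0182 m³/s

Q = A·v = 0.00261 m² × 6.99 m/s = 0.0182 m³/s.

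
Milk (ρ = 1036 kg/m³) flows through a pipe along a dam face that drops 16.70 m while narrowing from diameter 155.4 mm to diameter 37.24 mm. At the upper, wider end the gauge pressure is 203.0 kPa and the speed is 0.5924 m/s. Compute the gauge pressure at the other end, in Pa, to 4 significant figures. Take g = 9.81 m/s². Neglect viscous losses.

P₂ ≈ 317800 Pa

By continuity, v₂ = v₁·A₁/A₂ = 0.5924·(189.7/10.89) = 10.32 m/s.
Energy conservation along the streamline gives P₂ = P₁ − ½ρ(v₂² − v₁²) − ρg(h₂ − h₁).
P₂ = 203000 + ½·1036·(0.5924² − 10.32²) − 1036·9.81·(−16.70) = 203000 + (-54940) − (-169700) = 317800 Pa.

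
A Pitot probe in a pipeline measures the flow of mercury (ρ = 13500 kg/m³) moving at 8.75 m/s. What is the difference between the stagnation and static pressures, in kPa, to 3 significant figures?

Bernoulli between the free stream and the stagnation point: ½ρv² = P_stag − P_static.
ΔP = ½·13500·8.75² = 517000 Pa.

ΔP = 517 kPa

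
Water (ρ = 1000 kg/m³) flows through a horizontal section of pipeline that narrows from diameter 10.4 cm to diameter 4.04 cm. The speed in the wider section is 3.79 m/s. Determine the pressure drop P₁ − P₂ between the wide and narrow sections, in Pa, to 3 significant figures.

Continuity gives A₁v₁ = A₂v₂, so v₂ = (84.9 cm²)/(12.8 cm²) × 3.79 m/s = 25.1 m/s.
The pipe is horizontal, so Bernoulli reduces to P₁ + ½ρv₁² = P₂ + ½ρv₂².
P₁ − P₂ = ½·1000·(25.1² − 3.79²) = ½·1000·616 = 308000 Pa.

ΔP ≈ 308000 Pa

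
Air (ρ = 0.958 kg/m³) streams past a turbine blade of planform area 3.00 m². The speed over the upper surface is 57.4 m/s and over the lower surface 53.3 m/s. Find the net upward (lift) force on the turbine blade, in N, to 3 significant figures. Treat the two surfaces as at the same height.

With equal heights on the two surfaces, Bernoulli gives P_lower − P_upper = ½ρ(v_upper² − v_lower²).
ΔP = ½·0.958·(57.4² − 53.3²) = 217 Pa.
Lift = ΔP · A = 217 × 3.00 = 652 N.

F ≈ 652 N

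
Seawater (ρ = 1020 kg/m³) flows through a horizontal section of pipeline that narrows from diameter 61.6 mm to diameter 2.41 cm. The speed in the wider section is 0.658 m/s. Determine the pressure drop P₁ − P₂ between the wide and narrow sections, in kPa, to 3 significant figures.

9.20 kPa

Continuity gives A₁v₁ = A₂v₂, so v₂ = (29.8 cm²)/(4.56 cm²) × 0.658 m/s = 4.30 m/s.
With no height change, Bernoulli's equation is P₁ + ½ρv₁² = P₂ + ½ρv₂².
P₁ − P₂ = ½·1020·(4.30² − 0.658²) = ½·1020·18.0 = 9200 Pa.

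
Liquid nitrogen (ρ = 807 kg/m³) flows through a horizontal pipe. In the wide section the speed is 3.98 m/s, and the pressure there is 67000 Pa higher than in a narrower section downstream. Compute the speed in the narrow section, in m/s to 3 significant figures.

Along the level pipe P + ½ρv² is conserved, hence v₂² = v₁² + 2(P₁ − P₂)/ρ.
v₂ = √(3.98² + 2·67000/807) = √(15.8 + 166) = 13.5 m/s.

v₂ ≈ 13.5 m/s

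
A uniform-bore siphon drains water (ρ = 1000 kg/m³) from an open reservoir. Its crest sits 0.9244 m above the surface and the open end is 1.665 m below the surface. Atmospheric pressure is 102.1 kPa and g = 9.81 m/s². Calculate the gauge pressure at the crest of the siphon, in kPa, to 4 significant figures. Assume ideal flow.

-25.40 kPa

The outlet speed comes from Torricelli: v = √(2g·1.665) = 5.716 m/s.
With constant cross-section the crest speed equals v; applying Bernoulli from the surface up to the crest, P_top = P_atm − ½ρv² − ρg·h_top.
P_top = 102100 − ½·1000·5.716² − 1000·9.81·0.9244 = 76700 Pa. So P_gauge = P_top − P_atm = -25400 Pa.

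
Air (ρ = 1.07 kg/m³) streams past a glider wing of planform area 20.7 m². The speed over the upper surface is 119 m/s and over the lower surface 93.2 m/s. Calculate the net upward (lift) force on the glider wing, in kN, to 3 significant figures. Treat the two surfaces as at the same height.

The faster flow above has the lower pressure; Bernoulli (same height) gives ΔP = ½ρ(v_up² − v_low²).
ΔP = ½·1.07·(119² − 93.2²) = 2930 Pa.
Lift = ΔP · A = 2930 × 20.7 = 60600 N.

60.6 kN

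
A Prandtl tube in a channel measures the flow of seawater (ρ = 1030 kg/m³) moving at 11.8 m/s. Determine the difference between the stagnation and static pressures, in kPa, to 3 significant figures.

The dynamic pressure equals the rise in static pressure at the stagnation point: ΔP = ½ρv².
ΔP = ½·1030·11.8² = 71700 Pa.

ΔP ≈ 71.7 kPa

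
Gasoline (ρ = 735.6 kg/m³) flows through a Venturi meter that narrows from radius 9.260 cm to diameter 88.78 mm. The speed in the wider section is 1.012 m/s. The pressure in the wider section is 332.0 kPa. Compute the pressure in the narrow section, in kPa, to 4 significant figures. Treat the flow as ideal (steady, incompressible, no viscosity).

Continuity gives A₁v₁ = A₂v₂, so v₂ = (269.4 cm²)/(61.90 cm²) × 1.012 m/s = 4.404 m/s.
The pipe is horizontal, so Bernoulli reduces to P₁ + ½ρv₁² = P₂ + ½ρv₂².
P₂ = P₁ − ½ρ(v₂² − v₁²) = 332000 − ½·735.6·(4.404² − 1.012²) = 332000 − 6756 = 325200 Pa.

P₂ = 325.2 kPa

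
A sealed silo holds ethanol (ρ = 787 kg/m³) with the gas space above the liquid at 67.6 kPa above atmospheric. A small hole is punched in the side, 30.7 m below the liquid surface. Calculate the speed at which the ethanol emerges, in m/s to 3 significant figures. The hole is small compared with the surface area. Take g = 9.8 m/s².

Take point 1 at the surface (v₁ ≈ 0) and point 2 at the hole (at atmospheric pressure). Bernoulli: P₁ + ρg h = P_atm + ½ρv₂².
With P₁ − P_atm = 67600 Pa, v₂ = √(2gh + 2ΔP/ρ) = √(2·9.8·30.7 + 2·67600/787) = 27.8 m/s.

27.8 m/s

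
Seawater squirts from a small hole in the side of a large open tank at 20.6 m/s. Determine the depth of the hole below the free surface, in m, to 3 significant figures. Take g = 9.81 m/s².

Torricelli: v = √(2gh), so h = v²/(2g).
h = 20.6²/(2·9.81) = 424/19.62 = 21.6 m.

h ≈ 21.6 m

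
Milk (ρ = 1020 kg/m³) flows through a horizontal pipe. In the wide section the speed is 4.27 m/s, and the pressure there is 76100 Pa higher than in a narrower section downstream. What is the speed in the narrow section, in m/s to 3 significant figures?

12.9 m/s

Along the level pipe P + ½ρv² is conserved, hence v₂² = v₁² + 2(P₁ − P₂)/ρ.
v₂ = √(4.27² + 2·76100/1020) = √(18.2 + 149) = 12.9 m/s.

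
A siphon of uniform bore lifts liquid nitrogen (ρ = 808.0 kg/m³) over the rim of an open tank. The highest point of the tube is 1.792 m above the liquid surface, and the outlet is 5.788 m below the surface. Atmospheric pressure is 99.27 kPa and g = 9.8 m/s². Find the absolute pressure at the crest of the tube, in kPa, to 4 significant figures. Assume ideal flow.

P_top = 39.25 kPa

Bernoulli surface→outlet gives ½v² = g·h_out, so v = √(2·9.8·5.788) = 10.65 m/s.
Continuity keeps v the same throughout the tube; from surface to crest, P_atm + 0 = P_top + ½ρv² + ρg·h_top.
P_top = 99270 − ½·808.0·10.65² − 808.0·9.8·1.792 = 39250 Pa.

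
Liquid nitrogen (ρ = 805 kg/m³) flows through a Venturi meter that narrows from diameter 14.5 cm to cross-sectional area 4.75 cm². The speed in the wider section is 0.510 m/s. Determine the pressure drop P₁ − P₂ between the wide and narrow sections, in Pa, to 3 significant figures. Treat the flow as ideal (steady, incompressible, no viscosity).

Mass conservation (A₁v₁ = A₂v₂) gives v₂ = 0.510 × 165/4.75 = 17.7 m/s.
The pipe is horizontal, so Bernoulli reduces to P₁ + ½ρv₁² = P₂ + ½ρv₂².
P₁ − P₂ = ½·805·(17.7² − 0.510²) = ½·805·314 = 126000 Pa.

ΔP = 126000 Pa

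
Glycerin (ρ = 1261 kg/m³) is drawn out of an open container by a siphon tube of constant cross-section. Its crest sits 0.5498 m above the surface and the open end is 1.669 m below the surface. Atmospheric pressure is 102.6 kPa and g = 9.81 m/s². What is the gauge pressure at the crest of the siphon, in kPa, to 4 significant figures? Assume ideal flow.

Bernoulli surface→outlet gives ½v² = g·h_out, so v = √(2·9.81·1.669) = 5.722 m/s.
With constant cross-section the crest speed equals v; applying Bernoulli from the surface up to the crest, P_top = P_atm − ½ρv² − ρg·h_top.
P_top = 102600 − ½·1261·5.722² − 1261·9.81·0.5498 = 75150 Pa. So P_gauge = P_top − P_atm = -27450 Pa.

-27.45 kPa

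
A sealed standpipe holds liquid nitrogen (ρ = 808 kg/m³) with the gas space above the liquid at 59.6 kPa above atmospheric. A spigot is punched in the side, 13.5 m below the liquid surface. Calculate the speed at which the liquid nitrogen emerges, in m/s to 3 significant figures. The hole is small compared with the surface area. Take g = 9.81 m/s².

v = 20.3 m/s

Take point 1 at the surface (v₁ ≈ 0) and point 2 at the hole (at atmospheric pressure). Bernoulli: P₁ + ρg h = P_atm + ½ρv₂².
With P₁ − P_atm = 59600 Pa, v₂ = √(2gh + 2ΔP/ρ) = √(2·9.81·13.5 + 2·59600/808) = 20.3 m/s.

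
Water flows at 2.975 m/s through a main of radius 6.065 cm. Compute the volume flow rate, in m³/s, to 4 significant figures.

Q = A·v = 0.01156 m² × 2.975 m/s = 0.03438 m³/s.

0.03438 m³/s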